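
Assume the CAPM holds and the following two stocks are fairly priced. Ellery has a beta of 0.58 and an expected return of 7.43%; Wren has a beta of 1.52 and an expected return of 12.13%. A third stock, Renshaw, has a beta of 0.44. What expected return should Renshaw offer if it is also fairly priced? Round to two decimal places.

6.73%

MRP (SML slope) = (12.13% − 7.43%) / (1.52 − 0.58) = 4.70% / 0.94 = 5.0000%
R_f (intercept) = 7.43% − 0.58 × 5.0000% = 4.5300%
E(R_Renshaw) = R_f + β × MRP = 4.5300% + 0.44 × 5.0000% = 6.73%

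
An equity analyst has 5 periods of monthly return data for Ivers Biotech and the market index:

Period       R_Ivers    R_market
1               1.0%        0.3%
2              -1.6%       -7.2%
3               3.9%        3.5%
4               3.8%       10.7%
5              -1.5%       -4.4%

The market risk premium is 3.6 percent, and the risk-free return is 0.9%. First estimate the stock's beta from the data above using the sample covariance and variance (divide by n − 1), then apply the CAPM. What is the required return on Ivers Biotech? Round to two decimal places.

2.17%

Mean R_i = (1.0 − 1.6 + 3.9 + 3.8 − 1.5) / 5 = 1.1200%
Mean R_m = (0.3 − 7.2 + 3.5 + 10.7 − 4.4) / 5 = 0.5800%
Σ(R_i − R̄_i)(R_m − R̄_m) = 69.4820  ⇒  Cov = 69.4820 / 4 = 17.3705
Σ(R_m − R̄_m)² = 196.3480  ⇒  Var(R_m) = 196.3480 / 4 = 49.0870
β = Cov / Var(R_m) = 17.3705 / 49.0870 = 0.3539
E(R) = R_f + β × MRP = 0.9% + 0.3539 × 3.6% = 2.17%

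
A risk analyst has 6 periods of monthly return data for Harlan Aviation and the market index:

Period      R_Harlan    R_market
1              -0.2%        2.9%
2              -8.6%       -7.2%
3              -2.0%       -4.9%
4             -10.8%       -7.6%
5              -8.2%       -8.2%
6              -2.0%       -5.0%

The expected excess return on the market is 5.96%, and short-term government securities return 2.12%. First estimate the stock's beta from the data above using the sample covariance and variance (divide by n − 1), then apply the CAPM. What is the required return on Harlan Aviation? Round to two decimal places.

Mean R_i = (-0.2 − 8.6 − 2.0 − 10.8 − 8.2 − 2.0) / 6 = -5.3000%
Mean R_m = (2.9 − 7.2 − 4.9 − 7.6 − 8.2 − 5.0) / 6 = -5.0000%
Σ(R_i − R̄_i)(R_m − R̄_m) = 71.4600  ⇒  Cov = 71.4600 / 5 = 14.2920
Σ(R_m − R̄_m)² = 84.2600  ⇒  Var(R_m) = 84.2600 / 5 = 16.8520
β = Cov / Var(R_m) = 14.2920 / 16.8520 = 0.8481
E(R) = R_f + β × MRP = 2.12% + 0.8481 × 5.96% = 7.17%

7.17%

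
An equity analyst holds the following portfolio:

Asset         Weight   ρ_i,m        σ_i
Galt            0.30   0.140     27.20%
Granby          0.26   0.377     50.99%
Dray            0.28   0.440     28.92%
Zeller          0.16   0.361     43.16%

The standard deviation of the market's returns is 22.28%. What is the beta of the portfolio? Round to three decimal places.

0.547

β_Galt = 0.140 × 27.20% / 22.28% = 0.1709
β_Granby = 0.377 × 50.99% / 22.28% = 0.8628
β_Dray = 0.440 × 28.92% / 22.28% = 0.5711
β_Zeller = 0.361 × 43.16% / 22.28% = 0.6993
β_P = Σ w_i β_i = 0.30×0.1709 + 0.26×0.8628 + 0.28×0.5711 + 0.16×0.6993 = 0.5474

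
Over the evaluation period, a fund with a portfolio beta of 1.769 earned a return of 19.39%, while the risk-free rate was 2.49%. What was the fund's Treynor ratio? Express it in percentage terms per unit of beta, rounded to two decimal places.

9.55%

Treynor = (R_P − R_f) / β_P = (19.39% − 2.49%) / 1.7690 = 16.90% / 1.7690 = 9.55%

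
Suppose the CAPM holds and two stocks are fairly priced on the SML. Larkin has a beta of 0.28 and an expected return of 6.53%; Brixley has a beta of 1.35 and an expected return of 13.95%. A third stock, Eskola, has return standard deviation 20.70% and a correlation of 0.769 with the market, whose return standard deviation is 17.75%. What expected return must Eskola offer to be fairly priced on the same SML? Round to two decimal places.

10.81%

MRP = (13.95% − 6.53%) / (1.35 − 0.28) = 6.9346%
R_f = 6.53% − 0.28 × 6.9346% = 4.5883%
β_Eskola = ρ·σ_i/σ_m = 0.769 × 20.70 / 17.75 = 0.8968
E(R_Eskola) = R_f + β × MRP = 4.5883% + 0.8968 × 6.9346% = 10.81%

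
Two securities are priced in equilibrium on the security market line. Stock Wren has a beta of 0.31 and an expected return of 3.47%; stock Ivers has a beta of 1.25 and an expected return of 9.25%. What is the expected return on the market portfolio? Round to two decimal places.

Both satisfy E(R) = R_f + β·MRP, so the slope of the SML is
MRP = (9.25% − 3.47%) / (1.25 − 0.31) = 5.78% / 0.94 = 6.1489%
R_f = E(R_Wren) − β_Wren·MRP = 3.47% − 0.31 × 6.1489% = 1.5638%
E(R_m) = R_f + MRP = 1.5638% + 6.1489% = 7.71%

7.71%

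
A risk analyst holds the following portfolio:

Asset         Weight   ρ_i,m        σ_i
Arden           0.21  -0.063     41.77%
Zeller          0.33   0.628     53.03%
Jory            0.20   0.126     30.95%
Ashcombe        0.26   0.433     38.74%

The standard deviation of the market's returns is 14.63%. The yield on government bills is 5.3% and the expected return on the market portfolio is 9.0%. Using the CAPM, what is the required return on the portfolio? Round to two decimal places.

9.24%

β_Arden = -0.063 × 41.77% / 14.63% = -0.1799
β_Zeller = 0.628 × 53.03% / 14.63% = 2.2763
β_Jory = 0.126 × 30.95% / 14.63% = 0.2666
β_Ashcombe = 0.433 × 38.74% / 14.63% = 1.1466
β_P = Σ w_i β_i = 0.21×-0.1799 + 0.33×2.2763 + 0.20×0.2666 + 0.26×1.1466 = 1.0648
MRP = 9.0% − 5.3% = 3.70%
E(R_P) = R_f + β_P × MRP = 5.3% + 1.0648 × 3.7% = 9.24%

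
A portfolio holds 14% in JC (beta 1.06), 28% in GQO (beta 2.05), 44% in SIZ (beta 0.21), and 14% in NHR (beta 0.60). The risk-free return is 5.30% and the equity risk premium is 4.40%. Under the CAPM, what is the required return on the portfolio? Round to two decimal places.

9.25%

β_P = Σ w_i β_i = 0.14×1.06 + 0.28×2.05 + 0.44×0.21 + 0.14×0.60 = 0.8988
E(R_P) = R_f + β_P × MRP = 5.30% + 0.8988 × 4.40% = 9.25%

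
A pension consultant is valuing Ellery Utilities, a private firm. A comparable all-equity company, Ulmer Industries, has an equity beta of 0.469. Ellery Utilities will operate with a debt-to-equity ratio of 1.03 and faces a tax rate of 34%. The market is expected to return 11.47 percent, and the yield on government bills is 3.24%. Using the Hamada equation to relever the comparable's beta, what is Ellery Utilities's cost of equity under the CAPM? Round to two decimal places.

β_L = β_U × [1 + (1 − t)(D/E)] = 0.469 × [1 + (1 − 0.34) × 1.03]
    = 0.469 × [1 + 0.66 × 1.03] = 0.469 × 1.6798 = 0.7878
MRP = 11.47% − 3.24% = 8.23%
E(R) = R_f + β_L × MRP = 3.24% + 0.7878 × 8.23% = 9.72%

9.72%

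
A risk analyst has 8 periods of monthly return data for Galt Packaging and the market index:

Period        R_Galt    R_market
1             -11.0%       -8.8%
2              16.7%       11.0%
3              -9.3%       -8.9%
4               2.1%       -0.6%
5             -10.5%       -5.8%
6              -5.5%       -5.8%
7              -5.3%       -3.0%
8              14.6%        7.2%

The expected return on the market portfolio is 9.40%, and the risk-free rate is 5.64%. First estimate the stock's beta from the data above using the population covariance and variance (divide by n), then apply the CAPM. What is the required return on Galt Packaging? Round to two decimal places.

Mean R_i = (-11.0 + 16.7 − 9.3 + 2.1 − 10.5 − 5.5 − 5.3 + 14.6) / 8 = -1.0250%
Mean R_m = (-8.8 + 11.0 − 8.9 − 0.6 − 5.8 − 5.8 − 3.0 + 7.2) / 8 = -1.8375%
Σ(R_i − R̄_i)(R_m − R̄_m) = 560.7625  ⇒  Cov = 560.7625 / 8 = 70.0953
Σ(R_m − R̄_m)² = 379.1188  ⇒  Var(R_m) = 379.1188 / 8 = 47.3899
β = Cov / Var(R_m) = 70.0953 / 47.3899 = 1.4791
MRP = 9.40% − 5.64% = 3.76%
E(R) = R_f + β × MRP = 5.64% + 1.4791 × 3.76% = 11.20%

11.20%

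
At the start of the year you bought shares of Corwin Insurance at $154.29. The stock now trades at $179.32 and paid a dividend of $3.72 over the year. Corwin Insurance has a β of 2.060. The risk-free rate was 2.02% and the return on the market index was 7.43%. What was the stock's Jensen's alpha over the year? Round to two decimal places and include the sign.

Realised HPR = (P1 + D1 − P0) / P0 = (179.32 + 3.72 − 154.29) / 154.29 = 28.75 / 154.29 = 18.6337%
MRP = 7.43% − 2.02% = 5.41%
CAPM required = R_f + β·MRP = 2.02% + 2.060 × 5.41% = 13.16460%
α = realised − required = 18.6337% − 13.16460% = +5.47%

+5.47%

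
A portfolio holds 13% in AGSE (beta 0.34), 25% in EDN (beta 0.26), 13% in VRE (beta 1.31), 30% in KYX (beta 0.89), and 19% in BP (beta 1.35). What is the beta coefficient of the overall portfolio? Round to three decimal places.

0.803

β_P = Σ w_i β_i = 0.13×0.34 + 0.25×0.26 + 0.13×1.31 + 0.30×0.89 + 0.19×1.35 = 0.8030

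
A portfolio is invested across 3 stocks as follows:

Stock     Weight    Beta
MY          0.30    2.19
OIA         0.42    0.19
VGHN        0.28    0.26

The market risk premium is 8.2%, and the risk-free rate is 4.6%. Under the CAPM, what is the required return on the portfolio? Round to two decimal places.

β_P = Σ w_i β_i = 0.30×2.19 + 0.42×0.19 + 0.28×0.26 = 0.8096
E(R_P) = R_f + β_P × MRP = 4.6% + 0.8096 × 8.2% = 11.24%

11.24%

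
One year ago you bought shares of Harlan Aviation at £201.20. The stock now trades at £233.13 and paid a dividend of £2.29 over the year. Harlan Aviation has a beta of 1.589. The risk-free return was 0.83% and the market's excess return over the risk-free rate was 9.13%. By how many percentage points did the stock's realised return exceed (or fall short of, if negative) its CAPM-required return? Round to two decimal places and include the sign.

Realised HPR = (P1 + D1 − P0) / P0 = (233.13 + 2.29 − 201.20) / 201.20 = 34.22 / 201.20 = 17.0080%
CAPM required = R_f + β·MRP = 0.83% + 1.589 × 9.13% = 15.33757%
α = realised − required = 17.0080% − 15.33757% = +1.67%

+1.67%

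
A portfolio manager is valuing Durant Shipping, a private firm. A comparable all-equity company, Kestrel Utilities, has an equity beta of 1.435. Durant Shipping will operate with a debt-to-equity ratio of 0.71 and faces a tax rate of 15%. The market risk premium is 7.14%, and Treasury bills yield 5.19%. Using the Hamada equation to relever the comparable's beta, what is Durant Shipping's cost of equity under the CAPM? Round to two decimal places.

β_L = β_U × [1 + (1 − t)(D/E)] = 1.435 × [1 + (1 − 0.15) × 0.71]
    = 1.435 × [1 + 0.85 × 0.71] = 1.435 × 1.6035 = 2.3010
E(R) = R_f + β_L × MRP = 5.19% + 2.3010 × 7.14% = 21.62%

21.62%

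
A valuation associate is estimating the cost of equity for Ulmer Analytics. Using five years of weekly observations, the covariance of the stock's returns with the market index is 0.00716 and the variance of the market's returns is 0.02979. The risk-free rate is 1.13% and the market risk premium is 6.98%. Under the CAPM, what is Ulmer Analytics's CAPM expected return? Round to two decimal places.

β = Cov(R_i, R_m) / Var(R_m) = 0.00716 / 0.02979 = 0.2403
E(R) = R_f + β × MRP = 1.13% + 0.2403 × 6.98% = 2.81%

2.81%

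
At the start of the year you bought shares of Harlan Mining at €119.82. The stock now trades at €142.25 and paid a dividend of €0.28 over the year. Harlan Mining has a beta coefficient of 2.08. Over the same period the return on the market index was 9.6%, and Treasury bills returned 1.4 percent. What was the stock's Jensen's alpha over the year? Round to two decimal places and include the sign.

+0.50%

Realised HPR = (P1 + D1 − P0) / P0 = (142.25 + 0.28 − 119.82) / 119.82 = 22.71 / 119.82 = 18.9534%
MRP = 9.6% − 1.4% = 8.20%
CAPM required = R_f + β·MRP = 1.4% + 2.08 × 8.2% = 18.4560%
α = realised − required = 18.9534% − 18.4560% = +0.50%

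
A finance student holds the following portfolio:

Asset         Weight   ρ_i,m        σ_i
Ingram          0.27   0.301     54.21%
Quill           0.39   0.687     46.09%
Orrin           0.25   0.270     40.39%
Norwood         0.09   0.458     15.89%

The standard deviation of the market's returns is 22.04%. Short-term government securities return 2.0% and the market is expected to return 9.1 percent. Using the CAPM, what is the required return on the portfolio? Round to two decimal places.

8.49%

β_Ingram = 0.301 × 54.21% / 22.04% = 0.7403
β_Quill = 0.687 × 46.09% / 22.04% = 1.4367
β_Orrin = 0.270 × 40.39% / 22.04% = 0.4948
β_Norwood = 0.458 × 15.89% / 22.04% = 0.3302
β_P = Σ w_i β_i = 0.27×0.7403 + 0.39×1.4367 + 0.25×0.4948 + 0.09×0.3302 = 0.9136
MRP = 9.1% − 2.0% = 7.10%
E(R_P) = R_f + β_P × MRP = 2.0% + 0.9136 × 7.1% = 8.49%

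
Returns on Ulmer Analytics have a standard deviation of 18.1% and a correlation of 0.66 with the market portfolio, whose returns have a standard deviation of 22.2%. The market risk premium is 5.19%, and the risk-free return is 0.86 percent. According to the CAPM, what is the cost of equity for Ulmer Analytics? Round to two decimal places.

3.65%

β = ρ × σ_i / σ_m = 0.66 × 18.1% / 22.2% = 0.5381
E(R) = 0.86% + 0.5381 × 5.19% = 3.65%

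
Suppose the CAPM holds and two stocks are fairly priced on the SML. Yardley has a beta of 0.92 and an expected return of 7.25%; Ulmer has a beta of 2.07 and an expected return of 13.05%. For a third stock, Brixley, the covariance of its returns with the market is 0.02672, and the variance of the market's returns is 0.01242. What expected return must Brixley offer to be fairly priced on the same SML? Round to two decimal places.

MRP = (13.05% − 7.25%) / (2.07 − 0.92) = 5.0435%
R_f = 7.25% − 0.92 × 5.0435% = 2.6100%
β_Brixley = Cov / Var(R_m) = 0.02672 / 0.01242 = 2.1514
E(R_Brixley) = R_f + β × MRP = 2.6100% + 2.1514 × 5.0435% = 13.46%

13.46%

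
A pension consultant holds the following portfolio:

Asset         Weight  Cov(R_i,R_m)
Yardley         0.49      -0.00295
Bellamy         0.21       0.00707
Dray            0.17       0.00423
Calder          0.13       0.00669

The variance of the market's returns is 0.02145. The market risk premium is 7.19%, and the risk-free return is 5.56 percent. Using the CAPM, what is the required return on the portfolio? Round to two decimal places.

β_Yardley = -0.00295 / 0.02145 = -0.1375
β_Bellamy = 0.00707 / 0.02145 = 0.3296
β_Dray = 0.00423 / 0.02145 = 0.1972
β_Calder = 0.00669 / 0.02145 = 0.3119
β_P = Σ w_i β_i = 0.49×-0.1375 + 0.21×0.3296 + 0.17×0.1972 + 0.13×0.3119 = 0.0759
E(R_P) = R_f + β_P × MRP = 5.56% + 0.0759 × 7.19% = 6.11%

6.11%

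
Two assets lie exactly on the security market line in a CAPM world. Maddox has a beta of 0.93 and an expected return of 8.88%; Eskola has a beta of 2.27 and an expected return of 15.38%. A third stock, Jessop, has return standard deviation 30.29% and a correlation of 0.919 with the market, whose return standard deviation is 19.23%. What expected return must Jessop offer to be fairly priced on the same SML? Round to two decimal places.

11.39%

MRP = (15.38% − 8.88%) / (2.27 − 0.93) = 4.8507%
R_f = 8.88% − 0.93 × 4.8507% = 4.3688%
β_Jessop = ρ·σ_i/σ_m = 0.919 × 30.29 / 19.23 = 1.4476
E(R_Jessop) = R_f + β × MRP = 4.3688% + 1.4476 × 4.8507% = 11.39%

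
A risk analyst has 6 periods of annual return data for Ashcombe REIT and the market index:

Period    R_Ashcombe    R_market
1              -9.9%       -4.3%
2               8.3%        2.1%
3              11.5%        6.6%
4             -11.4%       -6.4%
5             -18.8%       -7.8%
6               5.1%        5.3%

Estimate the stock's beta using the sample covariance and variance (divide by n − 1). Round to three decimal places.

1.923

Mean R_i = (-9.9 + 8.3 + 11.5 − 11.4 − 18.8 + 5.1) / 6 = -2.5333%
Mean R_m = (-4.3 + 2.1 + 6.6 − 6.4 − 7.8 + 5.3) / 6 = -0.7500%
Σ(R_i − R̄_i)(R_m − R̄_m) = 371.1300  ⇒  Cov = 371.1300 / 5 = 74.2260
Σ(R_m − R̄_m)² = 192.9750  ⇒  Var(R_m) = 192.9750 / 5 = 38.5950
β = Cov / Var(R_m) = 74.2260 / 38.5950 = 1.9232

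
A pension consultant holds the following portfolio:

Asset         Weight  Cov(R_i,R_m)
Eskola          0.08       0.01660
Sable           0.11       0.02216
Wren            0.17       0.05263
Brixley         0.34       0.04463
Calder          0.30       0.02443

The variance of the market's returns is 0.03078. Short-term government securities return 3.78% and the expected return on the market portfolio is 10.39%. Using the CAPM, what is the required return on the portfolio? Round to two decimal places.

11.34%

β_Eskola = 0.01660 / 0.03078 = 0.5393
β_Sable = 0.02216 / 0.03078 = 0.7199
β_Wren = 0.05263 / 0.03078 = 1.7099
β_Brixley = 0.04463 / 0.03078 = 1.4500
β_Calder = 0.02443 / 0.03078 = 0.7937
β_P = Σ w_i β_i = 0.08×0.5393 + 0.11×0.7199 + 0.17×1.7099 + 0.34×1.4500 + 0.30×0.7937 = 1.1441
MRP = 10.39% − 3.78% = 6.61%
E(R_P) = R_f + β_P × MRP = 3.78% + 1.1441 × 6.61% = 11.34%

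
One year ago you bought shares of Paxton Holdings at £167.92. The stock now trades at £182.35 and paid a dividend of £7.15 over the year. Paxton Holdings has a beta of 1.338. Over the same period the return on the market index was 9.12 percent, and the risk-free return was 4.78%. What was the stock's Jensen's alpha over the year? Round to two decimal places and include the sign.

Realised HPR = (P1 + D1 − P0) / P0 = (182.35 + 7.15 − 167.92) / 167.92 = 21.58 / 167.92 = 12.8514%
MRP = 9.12% − 4.78% = 4.34%
CAPM required = R_f + β·MRP = 4.78% + 1.338 × 4.34% = 10.58692%
α = realised − required = 12.8514% − 10.58692% = +2.26%

+2.26%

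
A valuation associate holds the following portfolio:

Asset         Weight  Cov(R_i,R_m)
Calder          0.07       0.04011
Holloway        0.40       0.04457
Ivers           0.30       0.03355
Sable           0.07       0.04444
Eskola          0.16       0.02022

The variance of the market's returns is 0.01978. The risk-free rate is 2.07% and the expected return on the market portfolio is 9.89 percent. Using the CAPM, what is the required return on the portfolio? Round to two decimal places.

β_Calder = 0.04011 / 0.01978 = 2.0278
β_Holloway = 0.04457 / 0.01978 = 2.2533
β_Ivers = 0.03355 / 0.01978 = 1.6962
β_Sable = 0.04444 / 0.01978 = 2.2467
β_Eskola = 0.02022 / 0.01978 = 1.0222
β_P = Σ w_i β_i = 0.07×2.0278 + 0.40×2.2533 + 0.30×1.6962 + 0.07×2.2467 + 0.16×1.0222 = 1.8729
MRP = 9.89% − 2.07% = 7.82%
E(R_P) = R_f + β_P × MRP = 2.07% + 1.8729 × 7.82% = 16.72%

16.72%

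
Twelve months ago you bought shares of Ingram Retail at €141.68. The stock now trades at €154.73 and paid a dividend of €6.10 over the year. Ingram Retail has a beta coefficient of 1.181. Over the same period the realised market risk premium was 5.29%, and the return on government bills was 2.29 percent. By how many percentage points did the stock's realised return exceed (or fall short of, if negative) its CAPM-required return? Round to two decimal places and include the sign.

Realised HPR = (P1 + D1 − P0) / P0 = (154.73 + 6.10 − 141.68) / 141.68 = 19.15 / 141.68 = 13.5164%
CAPM required = R_f + β·MRP = 2.29% + 1.181 × 5.29% = 8.53749%
α = realised − required = 13.5164% − 8.53749% = +4.98%

+4.98%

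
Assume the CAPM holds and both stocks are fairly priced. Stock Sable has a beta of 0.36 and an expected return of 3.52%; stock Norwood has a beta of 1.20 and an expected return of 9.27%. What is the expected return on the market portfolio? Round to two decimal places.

7.90%

Both satisfy E(R) = R_f + β·MRP, so the slope of the SML is
MRP = (9.27% − 3.52%) / (1.20 − 0.36) = 5.75% / 0.84 = 6.8452%
R_f = E(R_Sable) − β_Sable·MRP = 3.52% − 0.36 × 6.8452% = 1.0557%
E(R_m) = R_f + MRP = 1.0557% + 6.8452% = 7.90%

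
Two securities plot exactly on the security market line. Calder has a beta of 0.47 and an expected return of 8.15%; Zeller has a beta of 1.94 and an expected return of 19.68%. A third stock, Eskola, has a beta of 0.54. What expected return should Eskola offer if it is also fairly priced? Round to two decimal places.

8.70%

MRP (SML slope) = (19.68% − 8.15%) / (1.94 − 0.47) = 11.53% / 1.47 = 7.8435%
R_f (intercept) = 8.15% − 0.47 × 7.8435% = 4.4636%
E(R_Eskola) = R_f + β × MRP = 4.4636% + 0.54 × 7.8435% = 8.70%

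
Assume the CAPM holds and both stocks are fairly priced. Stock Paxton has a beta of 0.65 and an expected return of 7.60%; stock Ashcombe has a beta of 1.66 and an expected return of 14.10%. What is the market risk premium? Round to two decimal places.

Both satisfy E(R) = R_f + β·MRP, so the slope of the SML is
MRP = (14.10% − 7.60%) / (1.66 − 0.65) = 6.50% / 1.01 = 6.4356%

6.44%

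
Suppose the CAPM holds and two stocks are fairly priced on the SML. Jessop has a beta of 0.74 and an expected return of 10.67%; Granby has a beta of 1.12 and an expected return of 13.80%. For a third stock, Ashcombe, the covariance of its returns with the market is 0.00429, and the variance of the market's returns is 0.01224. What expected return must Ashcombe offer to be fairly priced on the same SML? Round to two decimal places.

7.46%

MRP = (13.80% − 10.67%) / (1.12 − 0.74) = 8.2368%
R_f = 10.67% − 0.74 × 8.2368% = 4.5748%
β_Ashcombe = Cov / Var(R_m) = 0.00429 / 0.01224 = 0.3505
E(R_Ashcombe) = R_f + β × MRP = 4.5748% + 0.3505 × 8.2368% = 7.46%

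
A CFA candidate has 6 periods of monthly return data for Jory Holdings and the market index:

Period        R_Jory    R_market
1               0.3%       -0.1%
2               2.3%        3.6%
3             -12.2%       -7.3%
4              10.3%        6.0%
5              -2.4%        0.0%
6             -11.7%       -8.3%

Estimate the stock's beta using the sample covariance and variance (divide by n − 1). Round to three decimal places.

Mean R_i = (0.3 + 2.3 − 12.2 + 10.3 − 2.4 − 11.7) / 6 = -2.2333%
Mean R_m = (-0.1 + 3.6 − 7.3 + 6.0 + 0.0 − 8.3) / 6 = -1.0167%
Σ(R_i − R̄_i)(R_m − R̄_m) = 242.5967  ⇒  Cov = 242.5967 / 5 = 48.5193
Σ(R_m − R̄_m)² = 164.9483  ⇒  Var(R_m) = 164.9483 / 5 = 32.9897
β = Cov / Var(R_m) = 48.5193 / 32.9897 = 1.4707

1.471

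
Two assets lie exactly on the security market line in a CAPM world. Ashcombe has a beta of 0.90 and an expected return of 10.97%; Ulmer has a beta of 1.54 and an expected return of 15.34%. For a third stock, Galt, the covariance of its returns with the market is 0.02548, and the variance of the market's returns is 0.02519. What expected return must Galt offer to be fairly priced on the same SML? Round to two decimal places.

11.73%

MRP = (15.34% − 10.97%) / (1.54 − 0.90) = 6.8281%
R_f = 10.97% − 0.90 × 6.8281% = 4.8247%
β_Galt = Cov / Var(R_m) = 0.02548 / 0.02519 = 1.0115
E(R_Galt) = R_f + β × MRP = 4.8247% + 1.0115 × 6.8281% = 11.73%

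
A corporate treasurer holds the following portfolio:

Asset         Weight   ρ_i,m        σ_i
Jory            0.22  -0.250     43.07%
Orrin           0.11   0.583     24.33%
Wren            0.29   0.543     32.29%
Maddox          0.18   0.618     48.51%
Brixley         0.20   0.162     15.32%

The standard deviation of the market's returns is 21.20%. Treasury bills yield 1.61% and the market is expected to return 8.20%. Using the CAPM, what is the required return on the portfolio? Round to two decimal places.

4.77%

β_Jory = -0.250 × 43.07% / 21.20% = -0.5079
β_Orrin = 0.583 × 24.33% / 21.20% = 0.6691
β_Wren = 0.543 × 32.29% / 21.20% = 0.8271
β_Maddox = 0.618 × 48.51% / 21.20% = 1.4141
β_Brixley = 0.162 × 15.32% / 21.20% = 0.1171
β_P = Σ w_i β_i = 0.22×-0.5079 + 0.11×0.6691 + 0.29×0.8271 + 0.18×1.4141 + 0.20×0.1171 = 0.4797
MRP = 8.20% − 1.61% = 6.59%
E(R_P) = R_f + β_P × MRP = 1.61% + 0.4797 × 6.59% = 4.77%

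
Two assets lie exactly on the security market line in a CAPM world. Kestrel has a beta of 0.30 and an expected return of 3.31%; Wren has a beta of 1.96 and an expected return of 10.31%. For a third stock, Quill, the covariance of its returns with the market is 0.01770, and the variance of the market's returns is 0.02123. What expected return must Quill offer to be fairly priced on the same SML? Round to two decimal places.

MRP = (10.31% − 3.31%) / (1.96 − 0.30) = 4.2169%
R_f = 3.31% − 0.30 × 4.2169% = 2.0449%
β_Quill = Cov / Var(R_m) = 0.01770 / 0.02123 = 0.8337
E(R_Quill) = R_f + β × MRP = 2.0449% + 0.8337 × 4.2169% = 5.56%

5.56%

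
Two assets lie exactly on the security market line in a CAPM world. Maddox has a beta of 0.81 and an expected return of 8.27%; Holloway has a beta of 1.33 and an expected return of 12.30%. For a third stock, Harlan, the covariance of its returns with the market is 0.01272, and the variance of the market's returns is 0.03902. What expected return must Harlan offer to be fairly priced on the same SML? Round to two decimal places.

4.52%

MRP = (12.30% − 8.27%) / (1.33 − 0.81) = 7.7500%
R_f = 8.27% − 0.81 × 7.7500% = 1.9925%
β_Harlan = Cov / Var(R_m) = 0.01272 / 0.03902 = 0.3260
E(R_Harlan) = R_f + β × MRP = 1.9925% + 0.3260 × 7.7500% = 4.52%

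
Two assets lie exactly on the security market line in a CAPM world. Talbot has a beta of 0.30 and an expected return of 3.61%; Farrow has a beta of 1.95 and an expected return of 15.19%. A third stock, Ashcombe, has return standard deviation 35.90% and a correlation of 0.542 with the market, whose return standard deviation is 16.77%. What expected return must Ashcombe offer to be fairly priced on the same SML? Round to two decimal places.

9.65%

MRP = (15.19% − 3.61%) / (1.95 − 0.30) = 7.0182%
R_f = 3.61% − 0.30 × 7.0182% = 1.5045%
β_Ashcombe = ρ·σ_i/σ_m = 0.542 × 35.90 / 16.77 = 1.1603
E(R_Ashcombe) = R_f + β × MRP = 1.5045% + 1.1603 × 7.0182% = 9.65%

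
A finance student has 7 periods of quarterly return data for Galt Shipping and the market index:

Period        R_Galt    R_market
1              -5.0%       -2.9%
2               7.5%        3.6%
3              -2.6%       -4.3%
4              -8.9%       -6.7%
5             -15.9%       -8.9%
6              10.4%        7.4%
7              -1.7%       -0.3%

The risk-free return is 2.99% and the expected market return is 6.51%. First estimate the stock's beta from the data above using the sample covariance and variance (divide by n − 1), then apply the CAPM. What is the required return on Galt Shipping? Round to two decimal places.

Mean R_i = (-5.0 + 7.5 − 2.6 − 8.9 − 15.9 + 10.4 − 1.7) / 7 = -2.3143%
Mean R_m = (-2.9 + 3.6 − 4.3 − 6.7 − 8.9 + 7.4 − 0.3) / 7 = -1.7286%
Σ(R_i − R̄_i)(R_m − R̄_m) = 303.2871  ⇒  Cov = 303.2871 / 6 = 50.5479
Σ(R_m − R̄_m)² = 197.8943  ⇒  Var(R_m) = 197.8943 / 6 = 32.9824
β = Cov / Var(R_m) = 50.5479 / 32.9824 = 1.5326
MRP = 6.51% − 2.99% = 3.52%
E(R) = R_f + β × MRP = 2.99% + 1.5326 × 3.52% = 8.38%

8.38%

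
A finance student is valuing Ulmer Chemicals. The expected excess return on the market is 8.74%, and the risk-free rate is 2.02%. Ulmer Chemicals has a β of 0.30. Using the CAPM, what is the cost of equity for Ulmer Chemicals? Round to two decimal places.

E(R) = R_f + β × MRP = 2.02% + 0.30 × 8.74% = 4.64%

4.64%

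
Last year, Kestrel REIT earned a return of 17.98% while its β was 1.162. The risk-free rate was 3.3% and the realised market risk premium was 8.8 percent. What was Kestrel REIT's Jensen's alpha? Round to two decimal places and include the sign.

+4.45%

CAPM benchmark = R_f + β(R_m − R_f) = 3.3% + 1.162 × 8.8% = 13.5256%
α = actual − benchmark = 17.98% − 13.5256% = +4.45%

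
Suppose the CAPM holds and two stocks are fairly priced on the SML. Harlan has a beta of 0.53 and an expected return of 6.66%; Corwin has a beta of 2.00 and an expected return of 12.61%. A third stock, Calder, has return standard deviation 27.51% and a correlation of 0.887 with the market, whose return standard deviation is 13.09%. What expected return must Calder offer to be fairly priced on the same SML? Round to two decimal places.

12.06%

MRP = (12.61% − 6.66%) / (2.00 − 0.53) = 4.0476%
R_f = 6.66% − 0.53 × 4.0476% = 4.5148%
β_Calder = ρ·σ_i/σ_m = 0.887 × 27.51 / 13.09 = 1.8641
E(R_Calder) = R_f + β × MRP = 4.5148% + 1.8641 × 4.0476% = 12.06%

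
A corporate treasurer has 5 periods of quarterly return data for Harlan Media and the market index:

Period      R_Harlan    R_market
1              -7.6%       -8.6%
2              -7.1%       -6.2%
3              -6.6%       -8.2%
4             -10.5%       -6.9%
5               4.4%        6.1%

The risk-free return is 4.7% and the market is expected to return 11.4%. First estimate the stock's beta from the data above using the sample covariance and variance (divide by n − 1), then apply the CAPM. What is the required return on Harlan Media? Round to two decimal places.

10.57%

Mean R_i = (-7.6 − 7.1 − 6.6 − 10.5 + 4.4) / 5 = -5.4800%
Mean R_m = (-8.6 − 6.2 − 8.2 − 6.9 + 6.1) / 5 = -4.7600%
Σ(R_i − R̄_i)(R_m − R̄_m) = 132.3660  ⇒  Cov = 132.3660 / 4 = 33.0915
Σ(R_m − R̄_m)² = 151.1720  ⇒  Var(R_m) = 151.1720 / 4 = 37.7930
β = Cov / Var(R_m) = 33.0915 / 37.7930 = 0.8756
MRP = 11.4% − 4.7% = 6.70%
E(R) = R_f + β × MRP = 4.7% + 0.8756 × 6.7% = 10.57%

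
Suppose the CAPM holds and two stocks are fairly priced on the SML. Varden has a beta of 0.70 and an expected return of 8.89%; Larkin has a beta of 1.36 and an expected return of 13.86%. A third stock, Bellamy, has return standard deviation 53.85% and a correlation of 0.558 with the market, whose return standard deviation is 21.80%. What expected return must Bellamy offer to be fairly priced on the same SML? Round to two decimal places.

14.00%

MRP = (13.86% − 8.89%) / (1.36 − 0.70) = 7.5303%
R_f = 8.89% − 0.70 × 7.5303% = 3.6188%
β_Bellamy = ρ·σ_i/σ_m = 0.558 × 53.85 / 21.80 = 1.3784
E(R_Bellamy) = R_f + β × MRP = 3.6188% + 1.3784 × 7.5303% = 14.00%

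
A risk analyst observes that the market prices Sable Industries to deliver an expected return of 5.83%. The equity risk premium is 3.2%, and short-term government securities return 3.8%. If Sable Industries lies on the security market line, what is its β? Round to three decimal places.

β = (E(R) − R_f) / MRP = (5.83% − 3.8%) / 3.2% = 2.03% / 3.2% = 0.634

0.634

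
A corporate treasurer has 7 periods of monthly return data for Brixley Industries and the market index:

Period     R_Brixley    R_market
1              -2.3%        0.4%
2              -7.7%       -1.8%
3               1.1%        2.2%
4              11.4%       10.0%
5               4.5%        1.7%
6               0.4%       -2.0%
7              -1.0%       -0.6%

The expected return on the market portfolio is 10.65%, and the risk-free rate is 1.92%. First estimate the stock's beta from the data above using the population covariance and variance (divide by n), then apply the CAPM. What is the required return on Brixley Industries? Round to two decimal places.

Mean R_i = (-2.3 − 7.7 + 1.1 + 11.4 + 4.5 + 0.4 − 1.0) / 7 = 0.9143%
Mean R_m = (0.4 − 1.8 + 2.2 + 10.0 + 1.7 − 2.0 − 0.6) / 7 = 1.4143%
Σ(R_i − R̄_i)(R_m − R̄_m) = 127.7586  ⇒  Cov = 127.7586 / 7 = 18.2512
Σ(R_m − R̄_m)² = 101.4886  ⇒  Var(R_m) = 101.4886 / 7 = 14.4984
β = Cov / Var(R_m) = 18.2512 / 14.4984 = 1.2588
MRP = 10.65% − 1.92% = 8.73%
E(R) = R_f + β × MRP = 1.92% + 1.2588 × 8.73% = 12.91%

12.91%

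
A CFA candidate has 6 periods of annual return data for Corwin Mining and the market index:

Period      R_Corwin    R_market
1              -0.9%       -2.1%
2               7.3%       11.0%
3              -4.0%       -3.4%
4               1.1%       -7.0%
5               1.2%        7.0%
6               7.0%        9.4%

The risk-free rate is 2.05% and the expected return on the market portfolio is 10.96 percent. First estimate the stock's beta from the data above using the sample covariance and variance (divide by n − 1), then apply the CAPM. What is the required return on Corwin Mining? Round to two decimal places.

6.20%

Mean R_i = (-0.9 + 7.3 − 4.0 + 1.1 + 1.2 + 7.0) / 6 = 1.9500%
Mean R_m = (-2.1 + 11.0 − 3.4 − 7.0 + 7.0 + 9.4) / 6 = 2.4833%
Σ(R_i − R̄_i)(R_m − R̄_m) = 133.2350  ⇒  Cov = 133.2350 / 5 = 26.6470
Σ(R_m − R̄_m)² = 286.3283  ⇒  Var(R_m) = 286.3283 / 5 = 57.2657
β = Cov / Var(R_m) = 26.6470 / 57.2657 = 0.4653
MRP = 10.96% − 2.05% = 8.91%
E(R) = R_f + β × MRP = 2.05% + 0.4653 × 8.91% = 6.20%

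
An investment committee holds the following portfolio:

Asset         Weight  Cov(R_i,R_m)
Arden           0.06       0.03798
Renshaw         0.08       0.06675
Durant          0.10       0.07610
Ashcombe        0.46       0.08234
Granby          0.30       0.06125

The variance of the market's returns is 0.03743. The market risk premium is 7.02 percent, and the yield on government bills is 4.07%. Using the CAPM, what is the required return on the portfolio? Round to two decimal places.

17.48%

β_Arden = 0.03798 / 0.03743 = 1.0147
β_Renshaw = 0.06675 / 0.03743 = 1.7833
β_Durant = 0.07610 / 0.03743 = 2.0331
β_Ashcombe = 0.08234 / 0.03743 = 2.1998
β_Granby = 0.06125 / 0.03743 = 1.6364
β_P = Σ w_i β_i = 0.06×1.0147 + 0.08×1.7833 + 0.10×2.0331 + 0.46×2.1998 + 0.30×1.6364 = 1.9097
E(R_P) = R_f + β_P × MRP = 4.07% + 1.9097 × 7.02% = 17.48%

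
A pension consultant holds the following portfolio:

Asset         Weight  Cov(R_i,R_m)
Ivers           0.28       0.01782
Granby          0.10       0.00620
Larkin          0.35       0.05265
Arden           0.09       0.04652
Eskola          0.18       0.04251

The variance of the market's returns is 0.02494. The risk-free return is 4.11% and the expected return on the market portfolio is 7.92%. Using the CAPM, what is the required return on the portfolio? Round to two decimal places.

β_Ivers = 0.01782 / 0.02494 = 0.7145
β_Granby = 0.00620 / 0.02494 = 0.2486
β_Larkin = 0.05265 / 0.02494 = 2.1111
β_Arden = 0.04652 / 0.02494 = 1.8653
β_Eskola = 0.04251 / 0.02494 = 1.7045
β_P = Σ w_i β_i = 0.28×0.7145 + 0.10×0.2486 + 0.35×2.1111 + 0.09×1.8653 + 0.18×1.7045 = 1.4385
MRP = 7.92% − 4.11% = 3.81%
E(R_P) = R_f + β_P × MRP = 4.11% + 1.4385 × 3.81% = 9.59%

9.59%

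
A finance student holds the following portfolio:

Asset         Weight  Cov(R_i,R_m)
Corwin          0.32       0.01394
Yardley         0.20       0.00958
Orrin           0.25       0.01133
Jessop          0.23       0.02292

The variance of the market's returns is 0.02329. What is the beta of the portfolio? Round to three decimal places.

0.622

β_Corwin = 0.01394 / 0.02329 = 0.5985
β_Yardley = 0.00958 / 0.02329 = 0.4113
β_Orrin = 0.01133 / 0.02329 = 0.4865
β_Jessop = 0.02292 / 0.02329 = 0.9841
β_P = Σ w_i β_i = 0.32×0.5985 + 0.20×0.4113 + 0.25×0.4865 + 0.23×0.9841 = 0.6217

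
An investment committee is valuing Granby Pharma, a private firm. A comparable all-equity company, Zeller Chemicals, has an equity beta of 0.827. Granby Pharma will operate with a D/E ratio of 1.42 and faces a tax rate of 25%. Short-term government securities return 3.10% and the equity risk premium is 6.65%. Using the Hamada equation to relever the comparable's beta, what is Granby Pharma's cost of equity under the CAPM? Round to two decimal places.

14.46%

β_L = β_U × [1 + (1 − t)(D/E)] = 0.827 × [1 + (1 − 0.25) × 1.42]
    = 0.827 × [1 + 0.75 × 1.42] = 0.827 × 2.0650 = 1.7078
E(R) = R_f + β_L × MRP = 3.10% + 1.7078 × 6.65% = 14.46%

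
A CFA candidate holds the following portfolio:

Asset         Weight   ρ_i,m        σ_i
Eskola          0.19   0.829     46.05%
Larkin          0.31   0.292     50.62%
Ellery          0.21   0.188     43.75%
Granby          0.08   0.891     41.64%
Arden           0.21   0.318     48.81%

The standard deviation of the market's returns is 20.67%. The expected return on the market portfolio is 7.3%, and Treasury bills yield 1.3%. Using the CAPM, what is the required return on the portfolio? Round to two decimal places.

β_Eskola = 0.829 × 46.05% / 20.67% = 1.8469
β_Larkin = 0.292 × 50.62% / 20.67% = 0.7151
β_Ellery = 0.188 × 43.75% / 20.67% = 0.3979
β_Granby = 0.891 × 41.64% / 20.67% = 1.7949
β_Arden = 0.318 × 48.81% / 20.67% = 0.7509
β_P = Σ w_i β_i = 0.19×1.8469 + 0.31×0.7151 + 0.21×0.3979 + 0.08×1.7949 + 0.21×0.7509 = 0.9574
MRP = 7.3% − 1.3% = 6.00%
E(R_P) = R_f + β_P × MRP = 1.3% + 0.9574 × 6.0% = 7.04%

7.04%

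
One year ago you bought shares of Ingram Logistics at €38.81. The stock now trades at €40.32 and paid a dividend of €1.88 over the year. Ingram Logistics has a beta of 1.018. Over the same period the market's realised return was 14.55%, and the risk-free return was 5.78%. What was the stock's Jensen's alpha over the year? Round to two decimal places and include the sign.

-5.97%

Realised HPR = (P1 + D1 − P0) / P0 = (40.32 + 1.88 − 38.81) / 38.81 = 3.39 / 38.81 = 8.7349%
MRP = 14.55% − 5.78% = 8.77%
CAPM required = R_f + β·MRP = 5.78% + 1.018 × 8.77% = 14.70786%
α = realised − required = 8.7349% − 14.70786% = -5.97%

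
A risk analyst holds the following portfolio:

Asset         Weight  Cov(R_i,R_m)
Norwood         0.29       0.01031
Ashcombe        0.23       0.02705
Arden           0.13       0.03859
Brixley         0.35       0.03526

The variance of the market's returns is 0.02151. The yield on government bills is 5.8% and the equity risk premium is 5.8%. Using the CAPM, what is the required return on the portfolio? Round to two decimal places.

12.96%

β_Norwood = 0.01031 / 0.02151 = 0.4793
β_Ashcombe = 0.02705 / 0.02151 = 1.2576
β_Arden = 0.03859 / 0.02151 = 1.7940
β_Brixley = 0.03526 / 0.02151 = 1.6392
β_P = Σ w_i β_i = 0.29×0.4793 + 0.23×1.2576 + 0.13×1.7940 + 0.35×1.6392 = 1.2352
E(R_P) = R_f + β_P × MRP = 5.8% + 1.2352 × 5.8% = 12.96%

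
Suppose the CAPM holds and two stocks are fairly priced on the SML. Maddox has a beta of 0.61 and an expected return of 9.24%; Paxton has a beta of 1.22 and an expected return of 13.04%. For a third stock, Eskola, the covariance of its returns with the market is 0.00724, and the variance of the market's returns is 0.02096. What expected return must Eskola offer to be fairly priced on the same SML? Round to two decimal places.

7.59%

MRP = (13.04% − 9.24%) / (1.22 − 0.61) = 6.2295%
R_f = 9.24% − 0.61 × 6.2295% = 5.4400%
β_Eskola = Cov / Var(R_m) = 0.00724 / 0.02096 = 0.3454
E(R_Eskola) = R_f + β × MRP = 5.4400% + 0.3454 × 6.2295% = 7.59%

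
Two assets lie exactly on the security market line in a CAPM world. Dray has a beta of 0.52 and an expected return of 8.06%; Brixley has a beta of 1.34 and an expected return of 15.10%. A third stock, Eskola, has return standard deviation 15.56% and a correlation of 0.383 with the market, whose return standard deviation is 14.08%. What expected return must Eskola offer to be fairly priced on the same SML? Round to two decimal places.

7.23%

MRP = (15.10% − 8.06%) / (1.34 − 0.52) = 8.5854%
R_f = 8.06% − 0.52 × 8.5854% = 3.5956%
β_Eskola = ρ·σ_i/σ_m = 0.383 × 15.56 / 14.08 = 0.4233
E(R_Eskola) = R_f + β × MRP = 3.5956% + 0.4233 × 8.5854% = 7.23%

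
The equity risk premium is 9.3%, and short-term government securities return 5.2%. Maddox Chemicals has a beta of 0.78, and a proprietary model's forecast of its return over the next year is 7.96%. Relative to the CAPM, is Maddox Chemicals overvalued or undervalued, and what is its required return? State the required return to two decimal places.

Required return = R_f + β·MRP = 5.2% + 0.78 × 9.3% = 12.45%
Forecast 7.96% < required 12.45% → the stock plots below the SML → overvalued.

Overvalued; required return 12.45%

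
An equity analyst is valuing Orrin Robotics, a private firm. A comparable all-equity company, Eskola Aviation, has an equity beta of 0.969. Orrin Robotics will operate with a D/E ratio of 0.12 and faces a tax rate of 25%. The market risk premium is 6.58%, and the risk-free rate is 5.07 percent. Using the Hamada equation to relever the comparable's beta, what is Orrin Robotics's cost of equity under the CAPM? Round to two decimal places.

β_L = β_U × [1 + (1 − t)(D/E)] = 0.969 × [1 + (1 − 0.25) × 0.12]
    = 0.969 × [1 + 0.75 × 0.12] = 0.969 × 1.0900 = 1.0562
E(R) = R_f + β_L × MRP = 5.07% + 1.0562 × 6.58% = 12.02%

12.02%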